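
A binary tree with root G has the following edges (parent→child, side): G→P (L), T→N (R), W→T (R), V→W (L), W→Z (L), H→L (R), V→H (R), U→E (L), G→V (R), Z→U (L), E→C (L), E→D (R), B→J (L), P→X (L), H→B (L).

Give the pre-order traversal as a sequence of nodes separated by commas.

Pre-order visits the node, then its left subtree, then its right subtree.
Visit G.
At G: go left to P.
  Visit P.
  At P: go left to X.
    X is a leaf — visit X.
  At P: no right child.
At G: go right to V.
  Visit V.
  At V: go left to W.
    Visit W.
    At W: go left to Z.
      Visit Z.
      At Z: go left to U.
        Visit U.
        At U: go left to E.
          Visit E.
          At E: go left to C.
            C is a leaf — visit C.
          At E: go right to D.
            D is a leaf — visit D.
        At U: no right child.
      At Z: no right child.
    At W: go right to T.
      Visit T.
      At T: no left child.
      At T: go right to N.
        N is a leaf — visit N.
  At V: go right to H.
    Visit H.
    At H: go left to B.
      Visit B.
      At B: go left to J.
        J is a leaf — visit J.
      At B: no right child.
    At H: go right to L.
      L is a leaf — visit L.

G, P, X, V, W, Z, U, E, C, D, T, N, H, B, J, L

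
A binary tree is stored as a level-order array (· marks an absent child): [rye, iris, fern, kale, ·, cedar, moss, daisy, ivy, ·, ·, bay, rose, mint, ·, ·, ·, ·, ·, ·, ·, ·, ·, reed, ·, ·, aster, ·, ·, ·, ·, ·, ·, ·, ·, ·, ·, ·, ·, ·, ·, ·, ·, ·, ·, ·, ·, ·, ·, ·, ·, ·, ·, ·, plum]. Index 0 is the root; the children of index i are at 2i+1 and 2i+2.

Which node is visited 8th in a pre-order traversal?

bay

Pre-order visits the node, then its left subtree, then its right subtree.
Visit rye.
At rye: go left to iris.
  Visit iris.
  At iris: go left to kale.
    Visit kale.
    At kale: go left to daisy.
      daisy is a leaf — visit daisy.
    At kale: go right to ivy.
      ivy is a leaf — visit ivy.
  At iris: no right child.
At rye: go right to fern.
  Visit fern.
  At fern: go left to cedar.
    Visit cedar.
    At cedar: go left to bay.
      Visit bay.
      At bay: go left to reed.
        reed is a leaf — visit reed.
      At bay: no right child.
    At cedar: go right to rose.
      Visit rose.
      At rose: no left child.
      At rose: go right to aster.
        Visit aster.
        At aster: no left child.
        At aster: go right to plum.
          plum is a leaf — visit plum.
  At fern: go right to moss.
    Visit moss.
    At moss: go left to mint.
      mint is a leaf — visit mint.
    At moss: no right child.
Full pre-order sequence: rye, iris, kale, daisy, ivy, fern, cedar, bay, reed, rose, aster, plum, moss, mint.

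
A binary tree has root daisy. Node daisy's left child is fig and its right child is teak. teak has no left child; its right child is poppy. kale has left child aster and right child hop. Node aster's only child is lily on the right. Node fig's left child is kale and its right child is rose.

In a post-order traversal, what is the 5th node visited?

Post-order visits the left subtree, then the right subtree, then the node.
At daisy: go left to fig.
  At fig: go left to kale.
    At kale: go left to aster.
      At aster: no left child.
      At aster: go right to lily.
        lily is a leaf — visit lily.
      Visit aster.
    At kale: go right to hop.
      hop is a leaf — visit hop.
    Visit kale.
  At fig: go right to rose.
    rose is a leaf — visit rose.
  Visit fig.
At daisy: go right to teak.
  At teak: no left child.
  At teak: go right to poppy.
    poppy is a leaf — visit poppy.
  Visit teak.
Visit daisy.
Full post-order sequence: lily, aster, hop, kale, rose, fig, poppy, teak, daisy.

rose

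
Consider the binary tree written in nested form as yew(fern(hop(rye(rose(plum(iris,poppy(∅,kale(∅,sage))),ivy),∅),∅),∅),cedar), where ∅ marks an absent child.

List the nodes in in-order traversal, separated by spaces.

iris plum poppy kale sage rose ivy rye hop fern yew cedar

In-order visits the left subtree, then the node, then the right subtree.
At yew: go left to fern.
  At fern: go left to hop.
    At hop: go left to rye.
      At rye: go left to rose.
        At rose: go left to plum.
          At plum: go left to iris.
            iris is a leaf — visit iris.
          Visit plum.
          At plum: go right to poppy.
            At poppy: no left child.
            Visit poppy.
            At poppy: go right to kale.
              At kale: no left child.
              Visit kale.
              At kale: go right to sage.
                sage is a leaf — visit sage.
        Visit rose.
        At rose: go right to ivy.
          ivy is a leaf — visit ivy.
      Visit rye.
      At rye: no right child.
    Visit hop.
    At hop: no right child.
  Visit fern.
  At fern: no right child.
Visit yew.
At yew: go right to cedar.
  cedar is a leaf — visit cedar.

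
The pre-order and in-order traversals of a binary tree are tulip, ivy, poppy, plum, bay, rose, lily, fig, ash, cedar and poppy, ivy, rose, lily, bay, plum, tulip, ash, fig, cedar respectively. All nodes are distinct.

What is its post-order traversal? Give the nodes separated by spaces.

poppy lily rose bay plum ivy ash cedar fig tulip

The first element of pre-order is the root; it splits in-order into left and right subtrees.
Root tulip: left subtree has 6 nodes {poppy, ivy, rose, lily, bay, plum}, right has 3 {ash, fig, cedar}.
  Root ivy: left subtree has 1 node {poppy}, right has 4 {rose, lily, bay, plum}.
    Root plum: left subtree has 3 nodes {rose, lily, bay}, right has 0 { }.
      Root bay: left subtree has 2 nodes {rose, lily}, right has 0 { }.
        Root rose: left subtree has 0 nodes { }, right has 1 {lily}.
  Root fig: left subtree has 1 node {ash}, right has 1 {cedar}.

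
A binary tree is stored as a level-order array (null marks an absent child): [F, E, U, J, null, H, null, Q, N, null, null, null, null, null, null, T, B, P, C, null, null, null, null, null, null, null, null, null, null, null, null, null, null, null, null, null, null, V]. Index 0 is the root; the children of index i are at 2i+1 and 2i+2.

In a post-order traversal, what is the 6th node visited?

C

Post-order visits the left subtree, then the right subtree, then the node.
At F: go left to E.
  At E: go left to J.
    At J: go left to Q.
      At Q: go left to T.
        T is a leaf — visit T.
      At Q: go right to B.
        B is a leaf — visit B.
      Visit Q.
    At J: go right to N.
      At N: go left to P.
        P is a leaf — visit P.
      At N: go right to C.
        At C: go left to V.
          V is a leaf — visit V.
        At C: no right child.
        Visit C.
      Visit N.
    Visit J.
  At E: no right child.
  Visit E.
At F: go right to U.
  At U: go left to H.
    H is a leaf — visit H.
  At U: no right child.
  Visit U.
Visit F.
Full post-order sequence: T, B, Q, P, V, C, N, J, E, H, U, F.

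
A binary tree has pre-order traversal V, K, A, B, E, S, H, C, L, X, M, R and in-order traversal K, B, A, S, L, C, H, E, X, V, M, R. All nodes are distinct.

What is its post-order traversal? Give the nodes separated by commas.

B, L, C, H, S, X, E, A, K, R, M, V

The first element of pre-order is the root; it splits in-order into left and right subtrees.
Root V: left subtree has 9 nodes {K, B, A, S, L, C, H, E, X}, right has 2 {M, R}.
  Root K: left subtree has 0 nodes { }, right has 8 {B, A, S, L, C, H, E, X}.
    Root A: left subtree has 1 node {B}, right has 6 {S, L, C, H, E, X}.
      Root E: left subtree has 4 nodes {S, L, C, H}, right has 1 {X}.
        Root S: left subtree has 0 nodes { }, right has 3 {L, C, H}.
          Root H: left subtree has 2 nodes {L, C}, right has 0 { }.
            Root C: left subtree has 1 node {L}, right has 0 { }.
  Root M: left subtree has 0 nodes { }, right has 1 {R}.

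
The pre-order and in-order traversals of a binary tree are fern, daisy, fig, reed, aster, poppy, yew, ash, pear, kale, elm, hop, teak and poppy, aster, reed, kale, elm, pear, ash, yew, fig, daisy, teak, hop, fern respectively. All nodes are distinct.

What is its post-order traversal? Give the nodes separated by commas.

poppy, aster, elm, kale, pear, ash, yew, reed, fig, teak, hop, daisy, fern

The first element of pre-order is the root; it splits in-order into left and right subtrees.
Root fern: left subtree has 12 nodes {poppy, aster, reed, kale, elm, pear, ash, yew, fig, daisy, teak, hop}, right has 0 { }.
  Root daisy: left subtree has 9 nodes {poppy, aster, reed, kale, elm, pear, ash, yew, fig}, right has 2 {teak, hop}.
    Root fig: left subtree has 8 nodes {poppy, aster, reed, kale, elm, pear, ash, yew}, right has 0 { }.
      Root reed: left subtree has 2 nodes {poppy, aster}, right has 5 {kale, elm, pear, ash, yew}.
        Root aster: left subtree has 1 node {poppy}, right has 0 { }.
        Root yew: left subtree has 4 nodes {kale, elm, pear, ash}, right has 0 { }.
          Root ash: left subtree has 3 nodes {kale, elm, pear}, right has 0 { }.
            Root pear: left subtree has 2 nodes {kale, elm}, right has 0 { }.
              Root kale: left subtree has 0 nodes { }, right has 1 {elm}.
    Root hop: left subtree has 1 node {teak}, right has 0 { }.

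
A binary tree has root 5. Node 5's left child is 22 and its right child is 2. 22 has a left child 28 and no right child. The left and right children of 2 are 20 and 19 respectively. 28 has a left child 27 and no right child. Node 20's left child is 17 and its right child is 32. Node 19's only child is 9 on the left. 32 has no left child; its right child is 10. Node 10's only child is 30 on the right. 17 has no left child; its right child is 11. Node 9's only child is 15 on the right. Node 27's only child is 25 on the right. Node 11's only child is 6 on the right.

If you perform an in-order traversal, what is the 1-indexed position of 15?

In-order visits the left subtree, then the node, then the right subtree.
At 5: go left to 22.
  At 22: go left to 28.
    At 28: go left to 27.
      At 27: no left child.
      Visit 27.
      At 27: go right to 25.
        25 is a leaf — visit 25.
    Visit 28.
    At 28: no right child.
  Visit 22.
  At 22: no right child.
Visit 5.
At 5: go right to 2.
  At 2: go left to 20.
    At 20: go left to 17.
      At 17: no left child.
      Visit 17.
      At 17: go right to 11.
        At 11: no left child.
        Visit 11.
        At 11: go right to 6.
          6 is a leaf — visit 6.
    Visit 20.
    At 20: go right to 32.
      At 32: no left child.
      Visit 32.
      At 32: go right to 10.
        At 10: no left child.
        Visit 10.
        At 10: go right to 30.
          30 is a leaf — visit 30.
  Visit 2.
  At 2: go right to 19.
    At 19: go left to 9.
      At 9: no left child.
      Visit 9.
      At 9: go right to 15.
        15 is a leaf — visit 15.
    Visit 19.
    At 19: no right child.
Full in-order sequence: 27, 25, 28, 22, 5, 17, 11, 6, 20, 32, 10, 30, 2, 9, 15, 19.

15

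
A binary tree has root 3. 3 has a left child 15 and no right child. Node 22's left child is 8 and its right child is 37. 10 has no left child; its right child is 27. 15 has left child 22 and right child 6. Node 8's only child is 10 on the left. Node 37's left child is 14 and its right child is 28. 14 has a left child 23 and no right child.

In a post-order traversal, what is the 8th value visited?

22

Post-order visits the left subtree, then the right subtree, then the node.
At 3: go left to 15.
  At 15: go left to 22.
    At 22: go left to 8.
      At 8: go left to 10.
        At 10: no left child.
        At 10: go right to 27.
          27 is a leaf — visit 27.
        Visit 10.
      At 8: no right child.
      Visit 8.
    At 22: go right to 37.
      At 37: go left to 14.
        At 14: go left to 23.
          23 is a leaf — visit 23.
        At 14: no right child.
        Visit 14.
      At 37: go right to 28.
        28 is a leaf — visit 28.
      Visit 37.
    Visit 22.
  At 15: go right to 6.
    6 is a leaf — visit 6.
  Visit 15.
At 3: no right child.
Visit 3.
Full post-order sequence: 27, 10, 8, 23, 14, 28, 37, 22, 6, 15, 3.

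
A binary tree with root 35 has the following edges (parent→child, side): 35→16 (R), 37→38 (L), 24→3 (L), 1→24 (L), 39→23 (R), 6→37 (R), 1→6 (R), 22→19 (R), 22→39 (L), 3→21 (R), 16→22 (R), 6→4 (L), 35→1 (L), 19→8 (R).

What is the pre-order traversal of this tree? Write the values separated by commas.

35, 1, 24, 3, 21, 6, 4, 37, 38, 16, 22, 39, 23, 19, 8

Pre-order visits the node, then its left subtree, then its right subtree.
Visit 35.
At 35: go left to 1.
  Visit 1.
  At 1: go left to 24.
    Visit 24.
    At 24: go left to 3.
      Visit 3.
      At 3: no left child.
      At 3: go right to 21.
        21 is a leaf — visit 21.
    At 24: no right child.
  At 1: go right to 6.
    Visit 6.
    At 6: go left to 4.
      4 is a leaf — visit 4.
    At 6: go right to 37.
      Visit 37.
      At 37: go left to 38.
        38 is a leaf — visit 38.
      At 37: no right child.
At 35: go right to 16.
  Visit 16.
  At 16: no left child.
  At 16: go right to 22.
    Visit 22.
    At 22: go left to 39.
      Visit 39.
      At 39: no left child.
      At 39: go right to 23.
        23 is a leaf — visit 23.
    At 22: go right to 19.
      Visit 19.
      At 19: no left child.
      At 19: go right to 8.
        8 is a leaf — visit 8.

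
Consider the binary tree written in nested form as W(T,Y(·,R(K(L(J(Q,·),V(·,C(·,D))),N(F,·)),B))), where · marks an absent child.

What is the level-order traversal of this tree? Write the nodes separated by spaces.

W T Y R K B L N J V F Q C D

Level-order visits nodes level by level from the root, left to right within each level.
Level 0: W
Level 1: T, Y
Level 2: R
Level 3: K, B
Level 4: L, N
Level 5: J, V, F
Level 6: Q, C
Level 7: D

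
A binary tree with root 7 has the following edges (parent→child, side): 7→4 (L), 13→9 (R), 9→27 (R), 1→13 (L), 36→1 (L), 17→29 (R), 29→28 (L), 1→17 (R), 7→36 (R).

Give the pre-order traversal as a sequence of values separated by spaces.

Pre-order visits the node, then its left subtree, then its right subtree.
Visit 7.
At 7: go left to 4.
  4 is a leaf — visit 4.
At 7: go right to 36.
  Visit 36.
  At 36: go left to 1.
    Visit 1.
    At 1: go left to 13.
      Visit 13.
      At 13: no left child.
      At 13: go right to 9.
        Visit 9.
        At 9: no left child.
        At 9: go right to 27.
          27 is a leaf — visit 27.
    At 1: go right to 17.
      Visit 17.
      At 17: no left child.
      At 17: go right to 29.
        Visit 29.
        At 29: go left to 28.
          28 is a leaf — visit 28.
        At 29: no right child.
  At 36: no right child.

7 4 36 1 13 9 27 17 29 28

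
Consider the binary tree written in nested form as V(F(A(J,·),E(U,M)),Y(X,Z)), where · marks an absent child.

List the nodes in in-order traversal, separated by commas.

J, A, F, U, E, M, V, X, Y, Z

In-order visits the left subtree, then the node, then the right subtree.
At V: go left to F.
  At F: go left to A.
    At A: go left to J.
      J is a leaf — visit J.
    Visit A.
    At A: no right child.
  Visit F.
  At F: go right to E.
    At E: go left to U.
      U is a leaf — visit U.
    Visit E.
    At E: go right to M.
      M is a leaf — visit M.
Visit V.
At V: go right to Y.
  At Y: go left to X.
    X is a leaf — visit X.
  Visit Y.
  At Y: go right to Z.
    Z is a leaf — visit Z.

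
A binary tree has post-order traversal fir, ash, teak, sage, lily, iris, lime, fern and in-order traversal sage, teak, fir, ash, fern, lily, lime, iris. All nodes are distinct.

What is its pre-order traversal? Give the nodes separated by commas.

fern, sage, teak, ash, fir, lime, lily, iris

The last element of post-order is the root; it splits in-order into left and right subtrees.
Root fern: left subtree has 4 nodes {sage, teak, fir, ash}, right has 3 {lily, lime, iris}.
  Root sage: left subtree has 0 nodes { }, right has 3 {teak, fir, ash}.
    Root teak: left subtree has 0 nodes { }, right has 2 {fir, ash}.
      Root ash: left subtree has 1 node {fir}, right has 0 { }.
  Root lime: left subtree has 1 node {lily}, right has 1 {iris}.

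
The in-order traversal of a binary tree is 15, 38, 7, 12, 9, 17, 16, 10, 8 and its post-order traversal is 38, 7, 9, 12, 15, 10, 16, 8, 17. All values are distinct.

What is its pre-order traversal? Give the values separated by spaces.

17 15 12 7 38 9 8 16 10

The last element of post-order is the root; it splits in-order into left and right subtrees.
Root 17: left subtree has 5 nodes {15, 38, 7, 12, 9}, right has 3 {16, 10, 8}.
  Root 15: left subtree has 0 nodes { }, right has 4 {38, 7, 12, 9}.
    Root 12: left subtree has 2 nodes {38, 7}, right has 1 {9}.
      Root 7: left subtree has 1 node {38}, right has 0 { }.
  Root 8: left subtree has 2 nodes {16, 10}, right has 0 { }.
    Root 16: left subtree has 0 nodes { }, right has 1 {10}.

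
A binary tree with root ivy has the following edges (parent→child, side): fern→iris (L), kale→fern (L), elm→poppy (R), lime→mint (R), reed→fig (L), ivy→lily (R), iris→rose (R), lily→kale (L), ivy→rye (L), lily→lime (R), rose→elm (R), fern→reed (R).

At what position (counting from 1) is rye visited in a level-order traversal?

2

Level-order visits nodes level by level from the root, left to right within each level.
Level 0: ivy
Level 1: rye, lily
Level 2: kale, lime
Level 3: fern, mint
Level 4: iris, reed
Level 5: rose, fig
Level 6: elm
Level 7: poppy
Full level-order sequence: ivy, rye, lily, kale, lime, fern, mint, iris, reed, rose, fig, elm, poppy.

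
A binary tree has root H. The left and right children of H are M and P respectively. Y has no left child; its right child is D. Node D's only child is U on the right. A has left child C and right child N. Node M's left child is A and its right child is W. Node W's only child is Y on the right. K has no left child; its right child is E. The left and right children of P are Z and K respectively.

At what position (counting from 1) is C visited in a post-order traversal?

Post-order visits the left subtree, then the right subtree, then the node.
At H: go left to M.
  At M: go left to A.
    At A: go left to C.
      C is a leaf — visit C.
    At A: go right to N.
      N is a leaf — visit N.
    Visit A.
  At M: go right to W.
    At W: no left child.
    At W: go right to Y.
      At Y: no left child.
      At Y: go right to D.
        At D: no left child.
        At D: go right to U.
          U is a leaf — visit U.
        Visit D.
      Visit Y.
    Visit W.
  Visit M.
At H: go right to P.
  At P: go left to Z.
    Z is a leaf — visit Z.
  At P: go right to K.
    At K: no left child.
    At K: go right to E.
      E is a leaf — visit E.
    Visit K.
  Visit P.
Visit H.
Full post-order sequence: C, N, A, U, D, Y, W, M, Z, E, K, P, H.

1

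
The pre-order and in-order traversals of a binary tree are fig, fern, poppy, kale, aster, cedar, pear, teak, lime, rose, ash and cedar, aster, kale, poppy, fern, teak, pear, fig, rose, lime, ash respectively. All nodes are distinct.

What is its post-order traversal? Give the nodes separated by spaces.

The first element of pre-order is the root; it splits in-order into left and right subtrees.
Root fig: left subtree has 7 nodes {cedar, aster, kale, poppy, fern, teak, pear}, right has 3 {rose, lime, ash}.
  Root fern: left subtree has 4 nodes {cedar, aster, kale, poppy}, right has 2 {teak, pear}.
    Root poppy: left subtree has 3 nodes {cedar, aster, kale}, right has 0 { }.
      Root kale: left subtree has 2 nodes {cedar, aster}, right has 0 { }.
        Root aster: left subtree has 1 node {cedar}, right has 0 { }.
    Root pear: left subtree has 1 node {teak}, right has 0 { }.
  Root lime: left subtree has 1 node {rose}, right has 1 {ash}.

cedar aster kale poppy teak pear fern rose ash lime fig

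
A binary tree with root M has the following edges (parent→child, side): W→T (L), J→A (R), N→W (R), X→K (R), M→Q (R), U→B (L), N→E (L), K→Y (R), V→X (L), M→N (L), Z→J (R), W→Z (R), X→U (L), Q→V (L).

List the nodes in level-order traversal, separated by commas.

M, N, Q, E, W, V, T, Z, X, J, U, K, A, B, Y

Level-order visits nodes level by level from the root, left to right within each level.
Level 0: M
Level 1: N, Q
Level 2: E, W, V
Level 3: T, Z, X
Level 4: J, U, K
Level 5: A, B, Y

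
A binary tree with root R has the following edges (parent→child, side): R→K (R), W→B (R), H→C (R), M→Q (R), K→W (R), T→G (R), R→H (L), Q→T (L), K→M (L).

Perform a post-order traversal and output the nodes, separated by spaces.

C H G T Q M B W K R

Post-order visits the left subtree, then the right subtree, then the node.
At R: go left to H.
  At H: no left child.
  At H: go right to C.
    C is a leaf — visit C.
  Visit H.
At R: go right to K.
  At K: go left to M.
    At M: no left child.
    At M: go right to Q.
      At Q: go left to T.
        At T: no left child.
        At T: go right to G.
          G is a leaf — visit G.
        Visit T.
      At Q: no right child.
      Visit Q.
    Visit M.
  At K: go right to W.
    At W: no left child.
    At W: go right to B.
      B is a leaf — visit B.
    Visit W.
  Visit K.
Visit R.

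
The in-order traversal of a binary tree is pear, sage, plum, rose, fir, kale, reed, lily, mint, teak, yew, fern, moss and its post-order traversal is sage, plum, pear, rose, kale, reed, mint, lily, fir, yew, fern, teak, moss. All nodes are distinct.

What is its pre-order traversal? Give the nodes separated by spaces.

moss teak fir rose pear plum sage lily reed kale mint fern yew

The last element of post-order is the root; it splits in-order into left and right subtrees.
Root moss: left subtree has 12 nodes {pear, sage, plum, rose, fir, kale, reed, lily, mint, teak, yew, fern}, right has 0 { }.
  Root teak: left subtree has 9 nodes {pear, sage, plum, rose, fir, kale, reed, lily, mint}, right has 2 {yew, fern}.
    Root fir: left subtree has 4 nodes {pear, sage, plum, rose}, right has 4 {kale, reed, lily, mint}.
      Root rose: left subtree has 3 nodes {pear, sage, plum}, right has 0 { }.
        Root pear: left subtree has 0 nodes { }, right has 2 {sage, plum}.
          Root plum: left subtree has 1 node {sage}, right has 0 { }.
      Root lily: left subtree has 2 nodes {kale, reed}, right has 1 {mint}.
        Root reed: left subtree has 1 node {kale}, right has 0 { }.
    Root fern: left subtree has 1 node {yew}, right has 0 { }.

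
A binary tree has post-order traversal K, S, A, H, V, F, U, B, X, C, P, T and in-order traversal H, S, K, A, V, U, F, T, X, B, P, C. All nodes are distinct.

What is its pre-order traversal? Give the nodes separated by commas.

The last element of post-order is the root; it splits in-order into left and right subtrees.
Root T: left subtree has 7 nodes {H, S, K, A, V, U, F}, right has 4 {X, B, P, C}.
  Root U: left subtree has 5 nodes {H, S, K, A, V}, right has 1 {F}.
    Root V: left subtree has 4 nodes {H, S, K, A}, right has 0 { }.
      Root H: left subtree has 0 nodes { }, right has 3 {S, K, A}.
        Root A: left subtree has 2 nodes {S, K}, right has 0 { }.
          Root S: left subtree has 0 nodes { }, right has 1 {K}.
  Root P: left subtree has 2 nodes {X, B}, right has 1 {C}.
    Root X: left subtree has 0 nodes { }, right has 1 {B}.

T, U, V, H, A, S, K, F, P, X, B, C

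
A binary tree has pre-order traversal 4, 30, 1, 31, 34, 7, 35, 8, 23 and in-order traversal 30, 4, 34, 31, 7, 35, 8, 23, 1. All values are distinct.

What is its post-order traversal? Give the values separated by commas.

The first element of pre-order is the root; it splits in-order into left and right subtrees.
Root 4: left subtree has 1 node {30}, right has 7 {34, 31, 7, 35, 8, 23, 1}.
  Root 1: left subtree has 6 nodes {34, 31, 7, 35, 8, 23}, right has 0 { }.
    Root 31: left subtree has 1 node {34}, right has 4 {7, 35, 8, 23}.
      Root 7: left subtree has 0 nodes { }, right has 3 {35, 8, 23}.
        Root 35: left subtree has 0 nodes { }, right has 2 {8, 23}.
          Root 8: left subtree has 0 nodes { }, right has 1 {23}.

30, 34, 23, 8, 35, 7, 31, 1, 4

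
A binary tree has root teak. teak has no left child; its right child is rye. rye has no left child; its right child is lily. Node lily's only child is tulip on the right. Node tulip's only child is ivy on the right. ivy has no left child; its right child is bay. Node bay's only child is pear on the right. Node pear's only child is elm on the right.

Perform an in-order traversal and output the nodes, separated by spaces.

teak rye lily tulip ivy bay pear elm

In-order visits the left subtree, then the node, then the right subtree.
At teak: no left child.
Visit teak.
At teak: go right to rye.
  At rye: no left child.
  Visit rye.
  At rye: go right to lily.
    At lily: no left child.
    Visit lily.
    At lily: go right to tulip.
      At tulip: no left child.
      Visit tulip.
      At tulip: go right to ivy.
        At ivy: no left child.
        Visit ivy.
        At ivy: go right to bay.
          At bay: no left child.
          Visit bay.
          At bay: go right to pear.
            At pear: no left child.
            Visit pear.
            At pear: go right to elm.
              elm is a leaf — visit elm.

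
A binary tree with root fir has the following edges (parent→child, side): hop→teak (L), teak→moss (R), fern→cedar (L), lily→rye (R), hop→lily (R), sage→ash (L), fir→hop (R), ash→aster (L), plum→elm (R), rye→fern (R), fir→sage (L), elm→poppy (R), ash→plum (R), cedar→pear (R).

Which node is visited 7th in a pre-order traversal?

Pre-order visits the node, then its left subtree, then its right subtree.
Visit fir.
At fir: go left to sage.
  Visit sage.
  At sage: go left to ash.
    Visit ash.
    At ash: go left to aster.
      aster is a leaf — visit aster.
    At ash: go right to plum.
      Visit plum.
      At plum: no left child.
      At plum: go right to elm.
        Visit elm.
        At elm: no left child.
        At elm: go right to poppy.
          poppy is a leaf — visit poppy.
  At sage: no right child.
At fir: go right to hop.
  Visit hop.
  At hop: go left to teak.
    Visit teak.
    At teak: no left child.
    At teak: go right to moss.
      moss is a leaf — visit moss.
  At hop: go right to lily.
    Visit lily.
    At lily: no left child.
    At lily: go right to rye.
      Visit rye.
      At rye: no left child.
      At rye: go right to fern.
        Visit fern.
        At fern: go left to cedar.
          Visit cedar.
          At cedar: no left child.
          At cedar: go right to pear.
            pear is a leaf — visit pear.
        At fern: no right child.
Full pre-order sequence: fir, sage, ash, aster, plum, elm, poppy, hop, teak, moss, lily, rye, fern, cedar, pear.

poppy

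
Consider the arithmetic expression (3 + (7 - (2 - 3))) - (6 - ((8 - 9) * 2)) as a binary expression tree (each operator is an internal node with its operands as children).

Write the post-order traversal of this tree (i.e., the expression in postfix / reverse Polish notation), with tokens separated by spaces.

3 7 2 3 - - + 6 8 9 - 2 * - -

Post-order on an expression tree gives postfix notation: for each operator, emit left operand, right operand, then the operator.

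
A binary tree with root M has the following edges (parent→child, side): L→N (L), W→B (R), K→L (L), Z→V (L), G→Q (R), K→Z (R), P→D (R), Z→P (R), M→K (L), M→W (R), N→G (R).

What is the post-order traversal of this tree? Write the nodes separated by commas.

Q, G, N, L, V, D, P, Z, K, B, W, M

Post-order visits the left subtree, then the right subtree, then the node.
At M: go left to K.
  At K: go left to L.
    At L: go left to N.
      At N: no left child.
      At N: go right to G.
        At G: no left child.
        At G: go right to Q.
          Q is a leaf — visit Q.
        Visit G.
      Visit N.
    At L: no right child.
    Visit L.
  At K: go right to Z.
    At Z: go left to V.
      V is a leaf — visit V.
    At Z: go right to P.
      At P: no left child.
      At P: go right to D.
        D is a leaf — visit D.
      Visit P.
    Visit Z.
  Visit K.
At M: go right to W.
  At W: no left child.
  At W: go right to B.
    B is a leaf — visit B.
  Visit W.
Visit M.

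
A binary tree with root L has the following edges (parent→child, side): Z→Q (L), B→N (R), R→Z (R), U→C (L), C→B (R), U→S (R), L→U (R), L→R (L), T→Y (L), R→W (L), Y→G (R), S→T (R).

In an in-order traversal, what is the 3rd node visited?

Q

In-order visits the left subtree, then the node, then the right subtree.
At L: go left to R.
  At R: go left to W.
    W is a leaf — visit W.
  Visit R.
  At R: go right to Z.
    At Z: go left to Q.
      Q is a leaf — visit Q.
    Visit Z.
    At Z: no right child.
Visit L.
At L: go right to U.
  At U: go left to C.
    At C: no left child.
    Visit C.
    At C: go right to B.
      At B: no left child.
      Visit B.
      At B: go right to N.
        N is a leaf — visit N.
  Visit U.
  At U: go right to S.
    At S: no left child.
    Visit S.
    At S: go right to T.
      At T: go left to Y.
        At Y: no left child.
        Visit Y.
        At Y: go right to G.
          G is a leaf — visit G.
      Visit T.
      At T: no right child.
Full in-order sequence: W, R, Q, Z, L, C, B, N, U, S, Y, G, T.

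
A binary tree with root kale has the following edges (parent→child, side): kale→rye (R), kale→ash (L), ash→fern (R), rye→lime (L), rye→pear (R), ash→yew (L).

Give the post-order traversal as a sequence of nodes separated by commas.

yew, fern, ash, lime, pear, rye, kale

Post-order visits the left subtree, then the right subtree, then the node.
At kale: go left to ash.
  At ash: go left to yew.
    yew is a leaf — visit yew.
  At ash: go right to fern.
    fern is a leaf — visit fern.
  Visit ash.
At kale: go right to rye.
  At rye: go left to lime.
    lime is a leaf — visit lime.
  At rye: go right to pear.
    pear is a leaf — visit pear.
  Visit rye.
Visit kale.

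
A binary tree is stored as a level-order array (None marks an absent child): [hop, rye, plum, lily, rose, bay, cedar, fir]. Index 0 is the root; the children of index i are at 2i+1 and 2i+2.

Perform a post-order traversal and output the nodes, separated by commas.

fir, lily, rose, rye, bay, cedar, plum, hop

Post-order visits the left subtree, then the right subtree, then the node.
At hop: go left to rye.
  At rye: go left to lily.
    At lily: go left to fir.
      fir is a leaf — visit fir.
    At lily: no right child.
    Visit lily.
  At rye: go right to rose.
    rose is a leaf — visit rose.
  Visit rye.
At hop: go right to plum.
  At plum: go left to bay.
    bay is a leaf — visit bay.
  At plum: go right to cedar.
    cedar is a leaf — visit cedar.
  Visit plum.
Visit hop.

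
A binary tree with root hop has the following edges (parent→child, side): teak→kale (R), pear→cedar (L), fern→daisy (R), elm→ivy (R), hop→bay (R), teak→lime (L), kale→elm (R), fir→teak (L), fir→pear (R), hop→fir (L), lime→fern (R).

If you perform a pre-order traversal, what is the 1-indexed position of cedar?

Pre-order visits the node, then its left subtree, then its right subtree.
Visit hop.
At hop: go left to fir.
  Visit fir.
  At fir: go left to teak.
    Visit teak.
    At teak: go left to lime.
      Visit lime.
      At lime: no left child.
      At lime: go right to fern.
        Visit fern.
        At fern: no left child.
        At fern: go right to daisy.
          daisy is a leaf — visit daisy.
    At teak: go right to kale.
      Visit kale.
      At kale: no left child.
      At kale: go right to elm.
        Visit elm.
        At elm: no left child.
        At elm: go right to ivy.
          ivy is a leaf — visit ivy.
  At fir: go right to pear.
    Visit pear.
    At pear: go left to cedar.
      cedar is a leaf — visit cedar.
    At pear: no right child.
At hop: go right to bay.
  bay is a leaf — visit bay.
Full pre-order sequence: hop, fir, teak, lime, fern, daisy, kale, elm, ivy, pear, cedar, bay.

11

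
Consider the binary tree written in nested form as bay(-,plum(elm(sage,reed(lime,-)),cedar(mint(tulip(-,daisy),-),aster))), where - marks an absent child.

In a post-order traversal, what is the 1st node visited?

Post-order visits the left subtree, then the right subtree, then the node.
At bay: no left child.
At bay: go right to plum.
  At plum: go left to elm.
    At elm: go left to sage.
      sage is a leaf — visit sage.
    At elm: go right to reed.
      At reed: go left to lime.
        lime is a leaf — visit lime.
      At reed: no right child.
      Visit reed.
    Visit elm.
  At plum: go right to cedar.
    At cedar: go left to mint.
      At mint: go left to tulip.
        At tulip: no left child.
        At tulip: go right to daisy.
          daisy is a leaf — visit daisy.
        Visit tulip.
      At mint: no right child.
      Visit mint.
    At cedar: go right to aster.
      aster is a leaf — visit aster.
    Visit cedar.
  Visit plum.
Visit bay.
Full post-order sequence: sage, lime, reed, elm, daisy, tulip, mint, aster, cedar, plum, bay.

sage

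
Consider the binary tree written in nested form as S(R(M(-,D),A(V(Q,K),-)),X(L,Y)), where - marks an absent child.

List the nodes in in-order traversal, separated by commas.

M, D, R, Q, V, K, A, S, L, X, Y

In-order visits the left subtree, then the node, then the right subtree.
At S: go left to R.
  At R: go left to M.
    At M: no left child.
    Visit M.
    At M: go right to D.
      D is a leaf — visit D.
  Visit R.
  At R: go right to A.
    At A: go left to V.
      At V: go left to Q.
        Q is a leaf — visit Q.
      Visit V.
      At V: go right to K.
        K is a leaf — visit K.
    Visit A.
    At A: no right child.
Visit S.
At S: go right to X.
  At X: go left to L.
    L is a leaf — visit L.
  Visit X.
  At X: go right to Y.
    Y is a leaf — visit Y.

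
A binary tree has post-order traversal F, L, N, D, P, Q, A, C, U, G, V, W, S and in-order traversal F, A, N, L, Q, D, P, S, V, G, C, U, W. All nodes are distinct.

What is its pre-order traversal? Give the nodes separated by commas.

S, A, F, Q, N, L, P, D, W, V, G, U, C

The last element of post-order is the root; it splits in-order into left and right subtrees.
Root S: left subtree has 7 nodes {F, A, N, L, Q, D, P}, right has 5 {V, G, C, U, W}.
  Root A: left subtree has 1 node {F}, right has 5 {N, L, Q, D, P}.
    Root Q: left subtree has 2 nodes {N, L}, right has 2 {D, P}.
      Root N: left subtree has 0 nodes { }, right has 1 {L}.
      Root P: left subtree has 1 node {D}, right has 0 { }.
  Root W: left subtree has 4 nodes {V, G, C, U}, right has 0 { }.
    Root V: left subtree has 0 nodes { }, right has 3 {G, C, U}.
      Root G: left subtree has 0 nodes { }, right has 2 {C, U}.
        Root U: left subtree has 1 node {C}, right has 0 { }.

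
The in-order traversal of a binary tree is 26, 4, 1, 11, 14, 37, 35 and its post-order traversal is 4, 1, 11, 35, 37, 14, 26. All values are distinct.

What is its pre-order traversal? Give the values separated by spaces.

The last element of post-order is the root; it splits in-order into left and right subtrees.
Root 26: left subtree has 0 nodes { }, right has 6 {4, 1, 11, 14, 37, 35}.
  Root 14: left subtree has 3 nodes {4, 1, 11}, right has 2 {37, 35}.
    Root 11: left subtree has 2 nodes {4, 1}, right has 0 { }.
      Root 1: left subtree has 1 node {4}, right has 0 { }.
    Root 37: left subtree has 0 nodes { }, right has 1 {35}.

26 14 11 1 4 37 35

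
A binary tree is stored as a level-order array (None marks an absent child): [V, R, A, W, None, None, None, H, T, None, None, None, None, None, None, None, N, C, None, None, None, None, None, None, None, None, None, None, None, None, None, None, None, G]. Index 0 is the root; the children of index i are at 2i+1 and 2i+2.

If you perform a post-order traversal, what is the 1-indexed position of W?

Post-order visits the left subtree, then the right subtree, then the node.
At V: go left to R.
  At R: go left to W.
    At W: go left to H.
      At H: no left child.
      At H: go right to N.
        At N: go left to G.
          G is a leaf — visit G.
        At N: no right child.
        Visit N.
      Visit H.
    At W: go right to T.
      At T: go left to C.
        C is a leaf — visit C.
      At T: no right child.
      Visit T.
    Visit W.
  At R: no right child.
  Visit R.
At V: go right to A.
  A is a leaf — visit A.
Visit V.
Full post-order sequence: G, N, H, C, T, W, R, A, V.

6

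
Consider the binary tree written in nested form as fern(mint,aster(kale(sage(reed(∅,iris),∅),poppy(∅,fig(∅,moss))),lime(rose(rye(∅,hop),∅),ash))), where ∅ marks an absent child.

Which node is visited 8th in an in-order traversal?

In-order visits the left subtree, then the node, then the right subtree.
At fern: go left to mint.
  mint is a leaf — visit mint.
Visit fern.
At fern: go right to aster.
  At aster: go left to kale.
    At kale: go left to sage.
      At sage: go left to reed.
        At reed: no left child.
        Visit reed.
        At reed: go right to iris.
          iris is a leaf — visit iris.
      Visit sage.
      At sage: no right child.
    Visit kale.
    At kale: go right to poppy.
      At poppy: no left child.
      Visit poppy.
      At poppy: go right to fig.
        At fig: no left child.
        Visit fig.
        At fig: go right to moss.
          moss is a leaf — visit moss.
  Visit aster.
  At aster: go right to lime.
    At lime: go left to rose.
      At rose: go left to rye.
        At rye: no left child.
        Visit rye.
        At rye: go right to hop.
          hop is a leaf — visit hop.
      Visit rose.
      At rose: no right child.
    Visit lime.
    At lime: go right to ash.
      ash is a leaf — visit ash.
Full in-order sequence: mint, fern, reed, iris, sage, kale, poppy, fig, moss, aster, rye, hop, rose, lime, ash.

fig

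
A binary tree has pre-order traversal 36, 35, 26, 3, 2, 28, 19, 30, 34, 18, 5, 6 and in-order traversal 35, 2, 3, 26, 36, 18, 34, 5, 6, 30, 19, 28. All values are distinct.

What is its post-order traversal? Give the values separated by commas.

The first element of pre-order is the root; it splits in-order into left and right subtrees.
Root 36: left subtree has 4 nodes {35, 2, 3, 26}, right has 7 {18, 34, 5, 6, 30, 19, 28}.
  Root 35: left subtree has 0 nodes { }, right has 3 {2, 3, 26}.
    Root 26: left subtree has 2 nodes {2, 3}, right has 0 { }.
      Root 3: left subtree has 1 node {2}, right has 0 { }.
  Root 28: left subtree has 6 nodes {18, 34, 5, 6, 30, 19}, right has 0 { }.
    Root 19: left subtree has 5 nodes {18, 34, 5, 6, 30}, right has 0 { }.
      Root 30: left subtree has 4 nodes {18, 34, 5, 6}, right has 0 { }.
        Root 34: left subtree has 1 node {18}, right has 2 {5, 6}.
          Root 5: left subtree has 0 nodes { }, right has 1 {6}.

2, 3, 26, 35, 18, 6, 5, 34, 30, 19, 28, 36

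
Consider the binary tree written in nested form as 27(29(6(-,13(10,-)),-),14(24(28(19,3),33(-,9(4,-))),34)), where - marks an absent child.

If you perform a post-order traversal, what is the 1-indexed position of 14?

13

Post-order visits the left subtree, then the right subtree, then the node.
At 27: go left to 29.
  At 29: go left to 6.
    At 6: no left child.
    At 6: go right to 13.
      At 13: go left to 10.
        10 is a leaf — visit 10.
      At 13: no right child.
      Visit 13.
    Visit 6.
  At 29: no right child.
  Visit 29.
At 27: go right to 14.
  At 14: go left to 24.
    At 24: go left to 28.
      At 28: go left to 19.
        19 is a leaf — visit 19.
      At 28: go right to 3.
        3 is a leaf — visit 3.
      Visit 28.
    At 24: go right to 33.
      At 33: no left child.
      At 33: go right to 9.
        At 9: go left to 4.
          4 is a leaf — visit 4.
        At 9: no right child.
        Visit 9.
      Visit 33.
    Visit 24.
  At 14: go right to 34.
    34 is a leaf — visit 34.
  Visit 14.
Visit 27.
Full post-order sequence: 10, 13, 6, 29, 19, 3, 28, 4, 9, 33, 24, 34, 14, 27.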